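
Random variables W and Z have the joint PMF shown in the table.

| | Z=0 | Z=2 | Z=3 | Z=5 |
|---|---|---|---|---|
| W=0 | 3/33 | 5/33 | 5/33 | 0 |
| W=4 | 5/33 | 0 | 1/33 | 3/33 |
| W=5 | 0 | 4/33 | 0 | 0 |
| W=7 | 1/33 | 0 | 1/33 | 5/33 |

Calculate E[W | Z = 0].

3

P(Z = 0) = 3/11.
Σ W·P over the event = 0·(3/33) + 4·(5/33) + 7·(1/33) = 9/11.
E[W | Z = 0] = (9/11) / (3/11) = 3.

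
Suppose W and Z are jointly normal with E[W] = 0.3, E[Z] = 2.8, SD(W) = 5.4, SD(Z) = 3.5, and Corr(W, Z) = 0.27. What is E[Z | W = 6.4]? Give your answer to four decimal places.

3.8675

The regression of Z on W has slope ρ·σ_Z/σ_W and passes through (μ_W, μ_Z).
E[Z | W=6.4] = 2.8 + (0.27)·(3.5/5.4)·(6.4 − (0.3)) = 2.8 + (0.175)·(6.1) = 3.8675.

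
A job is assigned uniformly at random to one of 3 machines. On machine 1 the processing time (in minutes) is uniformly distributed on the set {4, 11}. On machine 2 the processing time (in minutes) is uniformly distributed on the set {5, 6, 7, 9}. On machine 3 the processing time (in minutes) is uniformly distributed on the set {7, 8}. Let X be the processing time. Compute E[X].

E[X | machine 1] = (4+11)/2 = 15/2.
E[X | machine 2] = (5+6+7+9)/4 = 27/4.
E[X | machine 3] = (7+8)/2 = 15/2.
E[X] = (1/3)·(15/2) + (1/3)·(27/4) + (1/3)·(15/2) = 29/4.

29/4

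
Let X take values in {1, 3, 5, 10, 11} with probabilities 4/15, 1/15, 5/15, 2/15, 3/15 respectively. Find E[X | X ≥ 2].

81/11

P(X ≥ 2) = 11/15.
Σ over the event: 3·1/15 + 5·1/3 + 10·2/15 + 11·1/5 = 27/5.
E[X | X ≥ 2] = (27/5) / (11/15) = 81/11.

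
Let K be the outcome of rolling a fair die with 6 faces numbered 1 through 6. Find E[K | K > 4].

11/2

Given K > 4, K is equally likely to be any of {5, 6}.
E[K | K > 4] = (5 + 6) / 2 = 11/2.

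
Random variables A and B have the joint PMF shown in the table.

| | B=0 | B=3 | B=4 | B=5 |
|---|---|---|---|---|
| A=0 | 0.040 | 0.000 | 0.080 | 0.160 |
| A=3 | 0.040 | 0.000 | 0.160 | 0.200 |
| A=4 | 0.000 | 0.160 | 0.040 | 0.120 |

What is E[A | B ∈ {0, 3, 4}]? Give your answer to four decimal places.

P(B ∈ {0, 3, 4}) = 0.520.
Σ A·P over the event = 0·(0.040) + 0·(0.080) + 3·(0.040) + 3·(0.160) + 4·(0.160) + 4·(0.040) = 1.400.
E[A | B ∈ {0, 3, 4}] = (1.400) / (0.520) = 2.6923.

2.6923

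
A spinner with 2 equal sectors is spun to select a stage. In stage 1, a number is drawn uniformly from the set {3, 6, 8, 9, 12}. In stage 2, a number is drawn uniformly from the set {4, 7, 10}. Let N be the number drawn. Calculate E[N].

73/10

E[N | stage 1] = (3+6+8+9+12)/5 = 38/5.
E[N | stage 2] = (4+7+10)/3 = 7.
By the law of total expectation,
E[N] = (1/2)·(38/5) + (1/2)·(7) = 73/10.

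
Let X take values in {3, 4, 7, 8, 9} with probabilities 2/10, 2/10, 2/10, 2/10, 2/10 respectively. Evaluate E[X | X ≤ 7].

P(X ≤ 7) = 3/5.
Σ over the event: 3·1/5 + 4·1/5 + 7·1/5 = 14/5.
E[X | X ≤ 7] = (14/5) / (3/5) = 14/3.

14/3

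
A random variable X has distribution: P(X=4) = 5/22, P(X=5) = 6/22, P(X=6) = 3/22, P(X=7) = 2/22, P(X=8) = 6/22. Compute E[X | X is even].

P(X is even) = 7/11.
Σ over the event: 4·5/22 + 6·3/22 + 8·3/11 = 43/11.
E[X | X is even] = (43/11) / (7/11) = 43/7.

43/7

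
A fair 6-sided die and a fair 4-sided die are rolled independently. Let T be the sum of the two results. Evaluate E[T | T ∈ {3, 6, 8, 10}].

32/5

P(T ∈ {3, 6, 8, 10}) = 5/12.
Σ over the event: 3·1/12 + 6·1/6 + 8·1/8 + 10·1/24 = 8/3.
E[T | T ∈ {3, 6, 8, 10}] = (8/3) / (5/12) = 32/5.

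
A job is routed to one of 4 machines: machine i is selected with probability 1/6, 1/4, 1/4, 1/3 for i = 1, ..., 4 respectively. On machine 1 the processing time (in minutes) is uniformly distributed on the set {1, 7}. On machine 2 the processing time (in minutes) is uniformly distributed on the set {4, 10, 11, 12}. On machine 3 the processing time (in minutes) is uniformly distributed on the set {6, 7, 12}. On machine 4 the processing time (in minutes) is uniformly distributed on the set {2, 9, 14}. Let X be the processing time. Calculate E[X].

1129/144

E[X | machine 1] = (1+7)/2 = 4.
E[X | machine 2] = (4+10+11+12)/4 = 37/4.
E[X | machine 3] = (6+7+12)/3 = 25/3.
E[X | machine 4] = (2+9+14)/3 = 25/3.
By the law of total expectation,
E[X] = (1/6)·(4) + (1/4)·(37/4) + (1/4)·(25/3) + (1/3)·(25/3) = 1129/144.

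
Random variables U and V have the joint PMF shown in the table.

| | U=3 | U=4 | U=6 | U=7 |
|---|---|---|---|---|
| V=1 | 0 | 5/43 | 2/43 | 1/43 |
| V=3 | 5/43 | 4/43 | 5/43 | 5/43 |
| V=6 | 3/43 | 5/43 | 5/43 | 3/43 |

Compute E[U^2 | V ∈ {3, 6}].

P(V ∈ {3, 6}) = 35/43.
Σ U^2·P over the event = 9·(5/43) + 9·(3/43) + 16·(4/43) + 16·(5/43) + 36·(5/43) + 36·(5/43) + 49·(5/43) + 49·(3/43) = 968/43.
E[U^2 | V ∈ {3, 6}] = (968/43) / (35/43) = 968/35.

968/35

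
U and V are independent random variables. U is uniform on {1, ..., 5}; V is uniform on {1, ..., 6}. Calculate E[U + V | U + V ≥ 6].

P(U + V ≥ 6) = 2/3.
Summing (U+V)·P(x,y) over outcomes with U + V ≥ 6 gives 31/6.
E[U + V | U + V ≥ 6] = (31/6) / (2/3) = 31/4.

31/4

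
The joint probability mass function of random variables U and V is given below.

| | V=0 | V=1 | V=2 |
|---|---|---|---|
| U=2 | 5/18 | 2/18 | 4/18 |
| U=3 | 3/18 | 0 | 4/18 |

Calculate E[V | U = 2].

10/11

P(U = 2) = 11/18.
Summing V·P(U=x,V=y) over the conditioning event gives 5/9.
E[V | U = 2] = (5/9) / (11/18) = 10/11.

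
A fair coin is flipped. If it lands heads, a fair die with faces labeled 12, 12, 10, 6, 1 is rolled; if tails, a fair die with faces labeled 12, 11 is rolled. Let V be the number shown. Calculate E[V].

197/20

E[V | heads] = (12+12+10+6+1)/5 = 41/5.
E[V | tails] = (12+11)/2 = 23/2.
E[V] = (1/2)·(41/5) + (1/2)·(23/2) = 197/20.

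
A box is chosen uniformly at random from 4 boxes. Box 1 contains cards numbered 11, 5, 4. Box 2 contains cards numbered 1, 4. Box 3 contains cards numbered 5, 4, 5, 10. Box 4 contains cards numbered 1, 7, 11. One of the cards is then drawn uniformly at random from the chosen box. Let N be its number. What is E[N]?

E[N | box 1] = (11+5+4)/3 = 20/3.
E[N | box 2] = (1+4)/2 = 5/2.
E[N | box 3] = (5+4+5+10)/4 = 6.
E[N | box 4] = (1+7+11)/3 = 19/3.
By the law of total expectation,
E[N] = (1/4)·(20/3) + (1/4)·(5/2) + (1/4)·(6) + (1/4)·(19/3) = 43/8.

43/8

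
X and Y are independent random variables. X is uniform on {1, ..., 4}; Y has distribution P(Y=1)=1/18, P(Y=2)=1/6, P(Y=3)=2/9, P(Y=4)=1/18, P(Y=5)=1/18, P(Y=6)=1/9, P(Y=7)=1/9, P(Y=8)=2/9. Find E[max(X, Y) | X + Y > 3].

P(X + Y > 3) = 67/72.
Summing max(X,Y)·P(x,y) over outcomes with X + Y > 3 gives 59/12.
E[max(X, Y) | X + Y > 3] = (59/12) / (67/72) = 354/67.

354/67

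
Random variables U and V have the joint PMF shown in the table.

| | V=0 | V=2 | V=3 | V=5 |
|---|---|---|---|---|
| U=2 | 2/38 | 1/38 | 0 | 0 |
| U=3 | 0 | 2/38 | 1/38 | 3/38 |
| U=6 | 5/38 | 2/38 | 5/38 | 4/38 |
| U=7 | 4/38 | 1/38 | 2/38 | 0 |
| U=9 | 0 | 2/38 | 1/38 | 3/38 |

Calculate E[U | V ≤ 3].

P(V ≤ 3) = 14/19.
Summing U·P(U=x,V=y) over the conditioning event gives 163/38.
E[U | V ≤ 3] = (163/38) / (14/19) = 163/28.

163/28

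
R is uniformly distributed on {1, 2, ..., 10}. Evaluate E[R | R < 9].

9/2

Given R < 9, R is equally likely to be any of {1, 2, 3, 4, 5, 6, 7, 8}.
E[R | R < 9] = (1 + 2 + 3 + 4 + 5 + 6 + 7 + 8) / 8 = 9/2.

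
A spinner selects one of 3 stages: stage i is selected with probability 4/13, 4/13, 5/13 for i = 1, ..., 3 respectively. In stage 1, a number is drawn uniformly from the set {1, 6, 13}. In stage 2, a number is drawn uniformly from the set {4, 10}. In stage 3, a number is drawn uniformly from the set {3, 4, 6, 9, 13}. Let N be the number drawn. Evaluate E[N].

269/39

E[N | stage 1] = (1+6+13)/3 = 20/3.
E[N | stage 2] = (4+10)/2 = 7.
E[N | stage 3] = (3+4+6+9+13)/5 = 7.
By the law of total expectation,
E[N] = (4/13)·(20/3) + (4/13)·(7) + (5/13)·(7) = 269/39.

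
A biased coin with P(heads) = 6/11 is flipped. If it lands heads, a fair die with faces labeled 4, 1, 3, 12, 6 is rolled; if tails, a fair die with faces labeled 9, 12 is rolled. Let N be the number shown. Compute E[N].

837/110

E[N | heads] = (4+1+3+12+6)/5 = 26/5.
E[N | tails] = (9+12)/2 = 21/2.
E[N] = (6/11)·(26/5) + (5/11)·(21/2) = 837/110.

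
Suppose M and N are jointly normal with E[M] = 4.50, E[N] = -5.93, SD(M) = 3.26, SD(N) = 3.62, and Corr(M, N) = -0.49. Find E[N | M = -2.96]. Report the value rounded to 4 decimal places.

For a bivariate normal, E[N | M=x] = μ_N + ρ·(σ_N/σ_M)·(x − μ_M).
E[N | M=-2.96] = -5.93 + (-0.49)·(3.62/3.26)·(-2.96 − (4.50)) = -5.93 + (-0.54411)·(-7.46) = -1.8709.

-1.8709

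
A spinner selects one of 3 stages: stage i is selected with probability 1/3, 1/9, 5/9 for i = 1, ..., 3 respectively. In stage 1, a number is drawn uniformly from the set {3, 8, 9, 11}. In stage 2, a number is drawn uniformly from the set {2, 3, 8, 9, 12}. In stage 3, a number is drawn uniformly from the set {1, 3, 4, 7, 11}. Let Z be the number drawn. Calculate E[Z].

E[Z | stage 1] = (3+8+9+11)/4 = 31/4.
E[Z | stage 2] = (2+3+8+9+12)/5 = 34/5.
E[Z | stage 3] = (1+3+4+7+11)/5 = 26/5.
E[Z] = (1/3)·(31/4) + (1/9)·(34/5) + (5/9)·(26/5) = 1121/180.

1121/180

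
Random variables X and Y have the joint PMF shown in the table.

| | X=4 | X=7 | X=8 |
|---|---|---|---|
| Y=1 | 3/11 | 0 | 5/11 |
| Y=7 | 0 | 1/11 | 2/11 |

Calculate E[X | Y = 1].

P(Y = 1) = 8/11.
Σ X·P over the event = 4·(3/11) + 8·(5/11) = 52/11.
E[X | Y = 1] = (52/11) / (8/11) = 13/2.

13/2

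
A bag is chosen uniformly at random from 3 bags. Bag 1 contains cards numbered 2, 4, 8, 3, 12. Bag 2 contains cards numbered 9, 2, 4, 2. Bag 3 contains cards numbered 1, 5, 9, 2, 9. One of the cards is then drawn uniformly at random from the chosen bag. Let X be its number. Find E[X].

E[X | bag 1] = (2+4+8+3+12)/5 = 29/5.
E[X | bag 2] = (9+2+4+2)/4 = 17/4.
E[X | bag 3] = (1+5+9+2+9)/5 = 26/5.
E[X] = (1/3)·(29/5) + (1/3)·(17/4) + (1/3)·(26/5) = 61/12.

61/12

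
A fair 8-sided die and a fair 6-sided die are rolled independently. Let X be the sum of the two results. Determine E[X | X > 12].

40/3

P(X > 12) = 1/16.
Σ over the event: 13·1/24 + 14·1/48 = 5/6.
E[X | X > 12] = (5/6) / (1/16) = 40/3.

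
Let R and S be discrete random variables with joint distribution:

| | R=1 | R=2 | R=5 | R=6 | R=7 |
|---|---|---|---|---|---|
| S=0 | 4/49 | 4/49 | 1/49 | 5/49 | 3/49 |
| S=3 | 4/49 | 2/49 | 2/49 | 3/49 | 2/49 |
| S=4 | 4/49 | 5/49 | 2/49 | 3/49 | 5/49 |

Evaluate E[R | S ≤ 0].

P(S ≤ 0) = 17/49.
Σ R·P over the event = 1·(4/49) + 2·(4/49) + 5·(1/49) + 6·(5/49) + 7·(3/49) = 68/49.
E[R | S ≤ 0] = (68/49) / (17/49) = 4.

4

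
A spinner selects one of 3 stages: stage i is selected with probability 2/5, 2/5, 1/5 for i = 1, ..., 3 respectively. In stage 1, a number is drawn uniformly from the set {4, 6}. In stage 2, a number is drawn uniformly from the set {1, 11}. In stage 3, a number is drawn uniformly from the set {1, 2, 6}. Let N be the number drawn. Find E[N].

5

E[N | stage 1] = (4+6)/2 = 5.
E[N | stage 2] = (1+11)/2 = 6.
E[N | stage 3] = (1+2+6)/3 = 3.
E[N] = (2/5)·(5) + (2/5)·(6) + (1/5)·(3) = 5.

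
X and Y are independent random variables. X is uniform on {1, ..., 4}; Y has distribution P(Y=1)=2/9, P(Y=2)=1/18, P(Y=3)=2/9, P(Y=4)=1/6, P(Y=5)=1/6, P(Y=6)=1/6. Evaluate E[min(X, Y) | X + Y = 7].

P(X + Y = 7) = 13/72.
Summing min(X,Y)·P(x,y) over outcomes with X + Y = 7 gives 5/12.
E[min(X, Y) | X + Y = 7] = (5/12) / (13/72) = 30/13.

30/13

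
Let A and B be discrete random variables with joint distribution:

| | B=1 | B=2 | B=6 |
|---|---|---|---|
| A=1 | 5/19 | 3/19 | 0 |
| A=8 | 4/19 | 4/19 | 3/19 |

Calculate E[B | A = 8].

30/11

P(A = 8) = 11/19.
Summing B·P(A=x,B=y) over the conditioning event gives 30/19.
E[B | A = 8] = (30/19) / (11/19) = 30/11.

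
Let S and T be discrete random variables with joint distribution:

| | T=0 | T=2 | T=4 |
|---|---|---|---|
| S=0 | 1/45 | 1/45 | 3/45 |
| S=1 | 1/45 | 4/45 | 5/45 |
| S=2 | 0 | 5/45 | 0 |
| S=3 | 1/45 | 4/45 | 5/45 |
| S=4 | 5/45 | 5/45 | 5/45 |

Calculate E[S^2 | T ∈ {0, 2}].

230/27

P(T ∈ {0, 2}) = 3/5.
Summing S^2·P(S=x,T=y) over the conditioning event gives 46/9.
E[S^2 | T ∈ {0, 2}] = (46/9) / (3/5) = 230/27.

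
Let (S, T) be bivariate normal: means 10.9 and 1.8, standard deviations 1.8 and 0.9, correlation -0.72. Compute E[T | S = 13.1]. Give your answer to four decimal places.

1.0080

For a bivariate normal, E[T | S=x] = μ_T + ρ·(σ_T/σ_S)·(x − μ_S).
E[T | S=13.1] = 1.8 + (-0.72)·(0.9/1.8)·(13.1 − (10.9)) = 1.8 + (-0.36)·(2.2) = 1.0080.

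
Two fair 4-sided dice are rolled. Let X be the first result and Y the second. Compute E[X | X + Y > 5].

10/3

Outcomes with X + Y > 5: (2,4), (3,3), (3,4), (4,2), (4,3), (4,4), each with probability 1/16.
E[X | X + Y > 5] = (2 + 3 + 3 + 4 + 4 + 4) / 6 = 10/3.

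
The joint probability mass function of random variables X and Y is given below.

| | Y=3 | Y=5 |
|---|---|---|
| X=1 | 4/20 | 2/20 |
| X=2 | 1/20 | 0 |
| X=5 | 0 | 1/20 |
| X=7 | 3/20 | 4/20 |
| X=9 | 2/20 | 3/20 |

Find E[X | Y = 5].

P(Y = 5) = 1/2.
Σ X·P over the event = 1·(2/20) + 5·(1/20) + 7·(4/20) + 9·(3/20) = 31/10.
E[X | Y = 5] = (31/10) / (1/2) = 31/5.

31/5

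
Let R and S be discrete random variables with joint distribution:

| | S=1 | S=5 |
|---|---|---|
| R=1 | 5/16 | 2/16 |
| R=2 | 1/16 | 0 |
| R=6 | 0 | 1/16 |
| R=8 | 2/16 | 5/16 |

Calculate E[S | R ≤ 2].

P(R ≤ 2) = 1/2.
Σ S·P over the event = 1·(5/16) + 5·(2/16) + 1·(1/16) = 1.
E[S | R ≤ 2] = (1) / (1/2) = 2.

2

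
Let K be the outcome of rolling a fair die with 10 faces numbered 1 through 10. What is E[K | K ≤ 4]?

Given K ≤ 4, K is equally likely to be any of {1, 2, 3, 4}.
E[K | K ≤ 4] = (1 + 2 + 3 + 4) / 4 = 5/2.

5/2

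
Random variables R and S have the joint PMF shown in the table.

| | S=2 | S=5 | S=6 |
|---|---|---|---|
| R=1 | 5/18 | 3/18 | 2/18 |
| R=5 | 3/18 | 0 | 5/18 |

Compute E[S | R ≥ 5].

P(R ≥ 5) = 4/9.
Σ S·P over the event = 2·(3/18) + 6·(5/18) = 2.
E[S | R ≥ 5] = (2) / (4/9) = 9/2.

9/2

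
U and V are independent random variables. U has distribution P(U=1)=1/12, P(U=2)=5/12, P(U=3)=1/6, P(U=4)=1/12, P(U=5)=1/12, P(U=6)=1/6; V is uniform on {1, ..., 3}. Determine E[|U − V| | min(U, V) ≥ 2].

P(min(U, V) ≥ 2) = 11/18.
Summing |U−V|·P(x,y) over outcomes with min(U, V) ≥ 2 gives 29/36.
E[|U − V| | min(U, V) ≥ 2] = (29/36) / (11/18) = 29/22.

29/22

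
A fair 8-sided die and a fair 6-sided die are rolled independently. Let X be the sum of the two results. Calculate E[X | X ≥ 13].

P(X ≥ 13) = 1/16.
Σ over the event: 13·1/24 + 14·1/48 = 5/6.
E[X | X ≥ 13] = (5/6) / (1/16) = 40/3.

40/3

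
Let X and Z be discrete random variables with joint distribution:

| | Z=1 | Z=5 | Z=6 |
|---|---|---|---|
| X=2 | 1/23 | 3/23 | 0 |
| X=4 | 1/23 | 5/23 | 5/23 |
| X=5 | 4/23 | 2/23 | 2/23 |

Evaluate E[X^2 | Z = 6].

130/7

P(Z = 6) = 7/23.
Σ X^2·P over the event = 16·(5/23) + 25·(2/23) = 130/23.
E[X^2 | Z = 6] = (130/23) / (7/23) = 130/7.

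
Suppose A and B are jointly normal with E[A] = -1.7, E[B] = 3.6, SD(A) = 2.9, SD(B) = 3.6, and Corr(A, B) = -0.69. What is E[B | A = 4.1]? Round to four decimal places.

-1.3680

The regression of B on A has slope ρ·σ_B/σ_A and passes through (μ_A, μ_B).
E[B | A=4.1] = 3.6 + (-0.69)·(3.6/2.9)·(4.1 − (-1.7)) = 3.6 + (-0.85655)·(5.8) = -1.3680.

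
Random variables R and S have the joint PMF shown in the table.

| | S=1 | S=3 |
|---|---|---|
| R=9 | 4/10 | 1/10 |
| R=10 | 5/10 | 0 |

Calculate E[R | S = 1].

P(S = 1) = 9/10.
Summing R·P(R=x,S=y) over the conditioning event gives 43/5.
E[R | S = 1] = (43/5) / (9/10) = 86/9.

86/9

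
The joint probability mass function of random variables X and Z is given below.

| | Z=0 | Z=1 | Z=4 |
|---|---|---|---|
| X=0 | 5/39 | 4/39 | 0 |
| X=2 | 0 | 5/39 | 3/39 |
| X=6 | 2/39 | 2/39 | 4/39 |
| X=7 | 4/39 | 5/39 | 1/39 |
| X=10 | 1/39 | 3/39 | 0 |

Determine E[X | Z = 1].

87/19

P(Z = 1) = 19/39.
Σ X·P over the event = 0·(4/39) + 2·(5/39) + 6·(2/39) + 7·(5/39) + 10·(3/39) = 29/13.
E[X | Z = 1] = (29/13) / (19/39) = 87/19.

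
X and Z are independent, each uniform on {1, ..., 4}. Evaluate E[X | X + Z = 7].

P(X + Z = 7) = 1/8.
Summing X·P(x,y) over outcomes with X + Z = 7 gives 7/16.
E[X | X + Z = 7] = (7/16) / (1/8) = 7/2.

7/2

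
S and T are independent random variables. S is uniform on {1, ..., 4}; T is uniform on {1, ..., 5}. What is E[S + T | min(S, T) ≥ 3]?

15/2

P(min(S, T) ≥ 3) = 3/10.
Summing (S+T)·P(x,y) over outcomes with min(S, T) ≥ 3 gives 9/4.
E[S + T | min(S, T) ≥ 3] = (9/4) / (3/10) = 15/2.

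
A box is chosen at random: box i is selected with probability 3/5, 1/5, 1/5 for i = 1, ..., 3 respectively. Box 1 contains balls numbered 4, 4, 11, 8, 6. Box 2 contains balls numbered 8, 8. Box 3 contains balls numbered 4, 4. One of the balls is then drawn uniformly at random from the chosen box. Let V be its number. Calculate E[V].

E[V | box 1] = (4+4+11+8+6)/5 = 33/5.
E[V | box 2] = (8+8)/2 = 8.
E[V | box 3] = (4+4)/2 = 4.
By the law of total expectation,
E[V] = (3/5)·(33/5) + (1/5)·(8) + (1/5)·(4) = 159/25.

159/25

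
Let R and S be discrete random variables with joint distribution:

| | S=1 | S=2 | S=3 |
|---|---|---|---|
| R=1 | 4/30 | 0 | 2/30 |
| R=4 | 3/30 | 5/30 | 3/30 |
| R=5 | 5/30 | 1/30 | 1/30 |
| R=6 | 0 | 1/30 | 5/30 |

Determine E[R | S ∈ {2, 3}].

P(S ∈ {2, 3}) = 3/5.
Σ R·P over the event = 1·(2/30) + 4·(5/30) + 4·(3/30) + 5·(1/30) + 5·(1/30) + 6·(1/30) + 6·(5/30) = 8/3.
E[R | S ∈ {2, 3}] = (8/3) / (3/5) = 40/9.

40/9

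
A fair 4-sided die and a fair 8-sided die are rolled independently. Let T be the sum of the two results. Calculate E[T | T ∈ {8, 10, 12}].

37/4

P(T ∈ {8, 10, 12}) = 1/4.
Σ over the event: 8·1/8 + 10·3/32 + 12·1/32 = 37/16.
E[T | T ∈ {8, 10, 12}] = (37/16) / (1/4) = 37/4.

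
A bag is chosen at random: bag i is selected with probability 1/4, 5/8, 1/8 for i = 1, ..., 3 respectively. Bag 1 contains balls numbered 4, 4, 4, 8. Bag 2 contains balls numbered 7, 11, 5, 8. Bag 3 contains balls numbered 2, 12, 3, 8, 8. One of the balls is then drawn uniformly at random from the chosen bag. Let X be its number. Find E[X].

E[X | bag 1] = (4+4+4+8)/4 = 5.
E[X | bag 2] = (7+11+5+8)/4 = 31/4.
E[X | bag 3] = (2+12+3+8+8)/5 = 33/5.
E[X] = (1/4)·(5) + (5/8)·(31/4) + (1/8)·(33/5) = 1107/160.

1107/160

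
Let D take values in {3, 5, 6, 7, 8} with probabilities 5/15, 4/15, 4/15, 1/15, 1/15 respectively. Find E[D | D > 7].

8

P(D > 7) = 1/15.
Σ over the event: 8·1/15 = 8/15.
E[D | D > 7] = (8/15) / (1/15) = 8.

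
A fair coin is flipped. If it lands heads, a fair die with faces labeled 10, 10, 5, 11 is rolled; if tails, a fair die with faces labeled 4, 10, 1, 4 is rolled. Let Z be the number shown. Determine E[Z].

55/8

E[Z | heads] = (10+10+5+11)/4 = 9.
E[Z | tails] = (4+10+1+4)/4 = 19/4.
By the law of total expectation,
E[Z] = (1/2)·(9) + (1/2)·(19/4) = 55/8.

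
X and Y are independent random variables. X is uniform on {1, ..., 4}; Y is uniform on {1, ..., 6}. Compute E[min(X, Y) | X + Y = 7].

9/4

Outcomes with X + Y = 7: (1,6), (2,5), (3,4), (4,3), each with probability 1/24.
E[min(X, Y) | X + Y = 7] = (1 + 2 + 3 + 3) / 4 = 9/4.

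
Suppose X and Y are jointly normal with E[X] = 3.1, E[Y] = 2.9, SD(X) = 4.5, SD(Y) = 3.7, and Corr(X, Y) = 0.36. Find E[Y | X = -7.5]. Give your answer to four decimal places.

E[Y | X=x] = μ_Y + ρ(σ_Y/σ_X)(x − μ_X) for jointly normal variables.
E[Y | X=-7.5] = 2.9 + (0.36)·(3.7/4.5)·(-7.5 − (3.1)) = 2.9 + (0.296)·(-10.6) = -0.2376.

-0.2376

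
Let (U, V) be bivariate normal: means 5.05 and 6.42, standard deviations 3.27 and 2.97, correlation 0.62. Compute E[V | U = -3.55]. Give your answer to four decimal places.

1.5772

The regression of V on U has slope ρ·σ_V/σ_U and passes through (μ_U, μ_V).
E[V | U=-3.55] = 6.42 + (0.62)·(2.97/3.27)·(-3.55 − (5.05)) = 6.42 + (0.56312)·(-8.6) = 1.5772.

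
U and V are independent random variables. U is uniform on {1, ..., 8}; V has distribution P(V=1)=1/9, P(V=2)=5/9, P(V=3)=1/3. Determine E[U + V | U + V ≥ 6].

P(U + V ≥ 6) = 47/72.
Summing (U+V)·P(x,y) over outcomes with U + V ≥ 6 gives 383/72.
E[U + V | U + V ≥ 6] = (383/72) / (47/72) = 383/47.

383/47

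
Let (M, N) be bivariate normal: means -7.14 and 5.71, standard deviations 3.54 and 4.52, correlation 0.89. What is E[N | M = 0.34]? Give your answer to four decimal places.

14.2102

The regression of N on M has slope ρ·σ_N/σ_M and passes through (μ_M, μ_N).
E[N | M=0.34] = 5.71 + (0.89)·(4.52/3.54)·(0.34 − (-7.14)) = 5.71 + (1.136384)·(7.48) = 14.2102.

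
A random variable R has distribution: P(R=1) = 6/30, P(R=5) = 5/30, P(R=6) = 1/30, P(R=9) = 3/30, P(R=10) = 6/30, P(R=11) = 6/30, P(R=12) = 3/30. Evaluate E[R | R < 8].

P(R < 8) = 2/5.
Σ over the event: 1·1/5 + 5·1/6 + 6·1/30 = 37/30.
E[R | R < 8] = (37/30) / (2/5) = 37/12.

37/12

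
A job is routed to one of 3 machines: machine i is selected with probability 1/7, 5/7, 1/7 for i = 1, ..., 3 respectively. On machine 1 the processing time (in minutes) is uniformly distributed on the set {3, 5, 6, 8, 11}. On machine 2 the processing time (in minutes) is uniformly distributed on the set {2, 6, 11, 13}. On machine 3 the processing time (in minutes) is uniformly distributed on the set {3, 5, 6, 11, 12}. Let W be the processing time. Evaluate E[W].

54/7

E[W | machine 1] = (3+5+6+8+11)/5 = 33/5.
E[W | machine 2] = (2+6+11+13)/4 = 8.
E[W | machine 3] = (3+5+6+11+12)/5 = 37/5.
By the law of total expectation,
E[W] = (1/7)·(33/5) + (5/7)·(8) + (1/7)·(37/5) = 54/7.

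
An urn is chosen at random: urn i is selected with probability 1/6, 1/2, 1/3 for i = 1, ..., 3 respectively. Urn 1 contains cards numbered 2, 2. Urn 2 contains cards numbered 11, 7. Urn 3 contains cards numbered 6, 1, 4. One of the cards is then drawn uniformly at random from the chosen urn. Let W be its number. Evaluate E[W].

109/18

E[W | urn 1] = (2+2)/2 = 2.
E[W | urn 2] = (11+7)/2 = 9.
E[W | urn 3] = (6+1+4)/3 = 11/3.
E[W] = (1/6)·(2) + (1/2)·(9) + (1/3)·(11/3) = 109/18.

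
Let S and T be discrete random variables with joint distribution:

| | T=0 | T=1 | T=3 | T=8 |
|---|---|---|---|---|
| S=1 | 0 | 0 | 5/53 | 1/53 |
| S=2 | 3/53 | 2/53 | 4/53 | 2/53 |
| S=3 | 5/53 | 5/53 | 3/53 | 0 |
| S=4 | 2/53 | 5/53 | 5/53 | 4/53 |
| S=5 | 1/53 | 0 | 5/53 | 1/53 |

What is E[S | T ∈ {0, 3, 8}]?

P(T ∈ {0, 3, 8}) = 41/53.
Summing S·P(S=x,T=y) over the conditioning event gives 127/53.
E[S | T ∈ {0, 3, 8}] = (127/53) / (41/53) = 127/41.

127/41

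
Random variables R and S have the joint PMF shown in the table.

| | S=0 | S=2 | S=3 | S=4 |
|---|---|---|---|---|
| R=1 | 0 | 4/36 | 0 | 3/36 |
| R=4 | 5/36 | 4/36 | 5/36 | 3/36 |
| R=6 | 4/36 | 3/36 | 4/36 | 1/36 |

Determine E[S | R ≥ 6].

P(R ≥ 6) = 1/3.
Σ S·P over the event = 0·(4/36) + 2·(3/36) + 3·(4/36) + 4·(1/36) = 11/18.
E[S | R ≥ 6] = (11/18) / (1/3) = 11/6.

11/6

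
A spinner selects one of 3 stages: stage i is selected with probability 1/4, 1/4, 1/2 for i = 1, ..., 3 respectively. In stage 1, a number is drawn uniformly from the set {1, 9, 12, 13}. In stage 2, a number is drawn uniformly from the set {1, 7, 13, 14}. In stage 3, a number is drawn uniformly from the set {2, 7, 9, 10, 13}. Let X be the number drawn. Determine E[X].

E[X | stage 1] = (1+9+12+13)/4 = 35/4.
E[X | stage 2] = (1+7+13+14)/4 = 35/4.
E[X | stage 3] = (2+7+9+10+13)/5 = 41/5.
By the law of total expectation,
E[X] = (1/4)·(35/4) + (1/4)·(35/4) + (1/2)·(41/5) = 339/40.

339/40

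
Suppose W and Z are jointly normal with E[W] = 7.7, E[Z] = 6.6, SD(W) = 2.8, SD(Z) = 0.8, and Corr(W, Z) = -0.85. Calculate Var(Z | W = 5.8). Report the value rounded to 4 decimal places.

0.1776

For a bivariate normal, Var(Z | W=x) = σ_Z²(1 − ρ²).
Var(Z | W=5.8) = (0.8)²·(1 − (-0.85)²) = 0.64·0.2775 = 0.1776.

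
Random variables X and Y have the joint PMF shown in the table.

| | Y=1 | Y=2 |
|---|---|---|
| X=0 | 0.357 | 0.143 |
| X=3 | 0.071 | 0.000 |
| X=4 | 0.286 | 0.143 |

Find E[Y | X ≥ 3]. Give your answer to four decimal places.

P(X ≥ 3) = 0.500.
Σ Y·P over the event = 1·(0.071) + 1·(0.286) + 2·(0.143) = 0.643.
E[Y | X ≥ 3] = (0.643) / (0.500) = 1.2860.

1.2860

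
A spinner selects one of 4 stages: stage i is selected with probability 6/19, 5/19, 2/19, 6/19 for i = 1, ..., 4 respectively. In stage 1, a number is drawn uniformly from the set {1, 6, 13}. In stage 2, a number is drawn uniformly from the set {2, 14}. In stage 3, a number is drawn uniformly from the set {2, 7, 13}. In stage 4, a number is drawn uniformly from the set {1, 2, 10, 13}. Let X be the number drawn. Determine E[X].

401/57

E[X | stage 1] = (1+6+13)/3 = 20/3.
E[X | stage 2] = (2+14)/2 = 8.
E[X | stage 3] = (2+7+13)/3 = 22/3.
E[X | stage 4] = (1+2+10+13)/4 = 13/2.
By the law of total expectation,
E[X] = (6/19)·(20/3) + (5/19)·(8) + (2/19)·(22/3) + (6/19)·(13/2) = 401/57.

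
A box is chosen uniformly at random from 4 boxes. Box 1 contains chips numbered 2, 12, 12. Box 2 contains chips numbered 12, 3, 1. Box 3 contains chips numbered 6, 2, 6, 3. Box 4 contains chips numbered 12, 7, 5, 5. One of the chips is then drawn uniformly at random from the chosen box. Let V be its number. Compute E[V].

51/8

E[V | box 1] = (2+12+12)/3 = 26/3.
E[V | box 2] = (12+3+1)/3 = 16/3.
E[V | box 3] = (6+2+6+3)/4 = 17/4.
E[V | box 4] = (12+7+5+5)/4 = 29/4.
By the law of total expectation,
E[V] = (1/4)·(26/3) + (1/4)·(16/3) + (1/4)·(17/4) + (1/4)·(29/4) = 51/8.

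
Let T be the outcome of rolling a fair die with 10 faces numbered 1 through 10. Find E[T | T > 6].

17/2

Given T > 6, T is equally likely to be any of {7, 8, 9, 10}.
E[T | T > 6] = (7 + 8 + 9 + 10) / 4 = 17/2.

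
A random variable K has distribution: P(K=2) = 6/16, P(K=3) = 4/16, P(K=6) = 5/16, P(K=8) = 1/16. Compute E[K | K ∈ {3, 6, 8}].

P(K ∈ {3, 6, 8}) = 5/8.
Σ over the event: 3·1/4 + 6·5/16 + 8·1/16 = 25/8.
E[K | K ∈ {3, 6, 8}] = (25/8) / (5/8) = 5.

5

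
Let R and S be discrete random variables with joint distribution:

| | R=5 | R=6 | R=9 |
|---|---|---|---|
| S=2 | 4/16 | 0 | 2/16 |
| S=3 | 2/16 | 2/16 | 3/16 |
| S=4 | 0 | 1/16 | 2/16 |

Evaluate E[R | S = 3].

7

P(S = 3) = 7/16.
Σ R·P over the event = 5·(2/16) + 6·(2/16) + 9·(3/16) = 49/16.
E[R | S = 3] = (49/16) / (7/16) = 7.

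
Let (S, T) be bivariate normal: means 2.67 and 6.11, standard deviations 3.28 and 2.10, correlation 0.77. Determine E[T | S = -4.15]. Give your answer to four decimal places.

E[T | S=x] = μ_T + ρ(σ_T/σ_S)(x − μ_S) for jointly normal variables.
E[T | S=-4.15] = 6.11 + (0.77)·(2.10/3.28)·(-4.15 − (2.67)) = 6.11 + (0.49299)·(-6.82) = 2.7478.

2.7478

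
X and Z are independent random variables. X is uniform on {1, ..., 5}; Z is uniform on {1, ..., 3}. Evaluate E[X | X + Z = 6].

4

Outcomes with X + Z = 6: (3,3), (4,2), (5,1), each with probability 1/15.
E[X | X + Z = 6] = (3 + 4 + 5) / 3 = 4.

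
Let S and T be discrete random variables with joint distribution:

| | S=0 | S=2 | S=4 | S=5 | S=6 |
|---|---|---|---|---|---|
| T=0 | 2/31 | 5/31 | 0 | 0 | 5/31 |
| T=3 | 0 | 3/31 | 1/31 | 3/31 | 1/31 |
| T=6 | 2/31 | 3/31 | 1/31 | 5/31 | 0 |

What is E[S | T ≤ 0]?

10/3

P(T ≤ 0) = 12/31.
Σ S·P over the event = 0·(2/31) + 2·(5/31) + 6·(5/31) = 40/31.
E[S | T ≤ 0] = (40/31) / (12/31) = 10/3.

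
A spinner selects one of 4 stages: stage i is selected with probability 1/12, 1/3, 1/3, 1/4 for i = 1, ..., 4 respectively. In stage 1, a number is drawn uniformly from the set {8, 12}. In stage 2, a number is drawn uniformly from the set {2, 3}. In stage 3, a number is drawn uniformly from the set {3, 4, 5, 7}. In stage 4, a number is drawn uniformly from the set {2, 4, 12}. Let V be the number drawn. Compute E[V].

E[V | stage 1] = (8+12)/2 = 10.
E[V | stage 2] = (2+3)/2 = 5/2.
E[V | stage 3] = (3+4+5+7)/4 = 19/4.
E[V | stage 4] = (2+4+12)/3 = 6.
By the law of total expectation,
E[V] = (1/12)·(10) + (1/3)·(5/2) + (1/3)·(19/4) + (1/4)·(6) = 19/4.

19/4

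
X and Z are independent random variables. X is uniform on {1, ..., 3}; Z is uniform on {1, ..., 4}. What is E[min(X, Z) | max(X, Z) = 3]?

9/5

P(max(X, Z) = 3) = 5/12.
Summing min(X,Z)·P(x,y) over outcomes with max(X, Z) = 3 gives 3/4.
E[min(X, Z) | max(X, Z) = 3] = (3/4) / (5/12) = 9/5.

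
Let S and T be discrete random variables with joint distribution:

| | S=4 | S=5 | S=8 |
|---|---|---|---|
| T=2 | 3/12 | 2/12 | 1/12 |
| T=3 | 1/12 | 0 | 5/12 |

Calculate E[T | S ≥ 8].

P(S ≥ 8) = 1/2.
Σ T·P over the event = 2·(1/12) + 3·(5/12) = 17/12.
E[T | S ≥ 8] = (17/12) / (1/2) = 17/6.

17/6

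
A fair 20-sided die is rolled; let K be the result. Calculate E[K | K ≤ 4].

Given K ≤ 4, K is equally likely to be any of {1, 2, 3, 4}.
E[K | K ≤ 4] = (1 + 2 + 3 + 4) / 4 = 5/2.

5/2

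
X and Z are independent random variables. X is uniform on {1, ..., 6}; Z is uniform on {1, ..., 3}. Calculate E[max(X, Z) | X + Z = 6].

4

Outcomes with X + Z = 6: (3,3), (4,2), (5,1), each with probability 1/18.
E[max(X, Z) | X + Z = 6] = (3 + 4 + 5) / 3 = 4.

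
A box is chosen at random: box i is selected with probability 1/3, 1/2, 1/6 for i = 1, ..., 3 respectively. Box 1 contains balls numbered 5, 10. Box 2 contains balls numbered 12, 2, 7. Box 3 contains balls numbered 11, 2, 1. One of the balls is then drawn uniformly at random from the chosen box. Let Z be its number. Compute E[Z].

61/9

E[Z | box 1] = (5+10)/2 = 15/2.
E[Z | box 2] = (12+2+7)/3 = 7.
E[Z | box 3] = (11+2+1)/3 = 14/3.
E[Z] = (1/3)·(15/2) + (1/2)·(7) + (1/6)·(14/3) = 61/9.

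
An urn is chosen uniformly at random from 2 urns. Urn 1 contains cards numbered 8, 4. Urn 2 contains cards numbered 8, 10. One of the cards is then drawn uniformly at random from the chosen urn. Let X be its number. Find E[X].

E[X | urn 1] = (8+4)/2 = 6.
E[X | urn 2] = (8+10)/2 = 9.
E[X] = (1/2)·(6) + (1/2)·(9) = 15/2.

15/2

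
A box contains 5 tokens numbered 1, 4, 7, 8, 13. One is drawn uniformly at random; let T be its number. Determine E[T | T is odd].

7

P(T is odd) = 3/5.
Σ over the event: 1·1/5 + 7·1/5 + 13·1/5 = 21/5.
E[T | T is odd] = (21/5) / (3/5) = 7.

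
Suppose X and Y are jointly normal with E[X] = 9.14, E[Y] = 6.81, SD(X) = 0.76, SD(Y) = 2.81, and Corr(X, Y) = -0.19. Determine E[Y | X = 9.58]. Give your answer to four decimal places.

For a bivariate normal, E[Y | X=x] = μ_Y + ρ·(σ_Y/σ_X)·(x − μ_X).
E[Y | X=9.58] = 6.81 + (-0.19)·(2.81/0.76)·(9.58 − (9.14)) = 6.81 + (-0.7025)·(0.44) = 6.5009.

6.5009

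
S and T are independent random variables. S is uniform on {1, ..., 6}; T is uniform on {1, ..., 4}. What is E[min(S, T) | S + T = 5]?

Outcomes with S + T = 5: (1,4), (2,3), (3,2), (4,1), each with probability 1/24.
E[min(S, T) | S + T = 5] = (1 + 2 + 2 + 1) / 4 = 3/2.

3/2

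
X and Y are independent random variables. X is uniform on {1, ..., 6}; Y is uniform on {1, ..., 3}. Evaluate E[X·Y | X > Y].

P(X > Y) = 2/3.
Summing XY·P(x,y) over outcomes with X > Y gives 101/18.
E[X·Y | X > Y] = (101/18) / (2/3) = 101/12.

101/12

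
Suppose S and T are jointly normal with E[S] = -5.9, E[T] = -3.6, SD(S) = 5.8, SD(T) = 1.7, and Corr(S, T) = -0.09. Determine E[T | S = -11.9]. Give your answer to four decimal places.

-3.4417

For a bivariate normal, E[T | S=x] = μ_T + ρ·(σ_T/σ_S)·(x − μ_S).
E[T | S=-11.9] = -3.6 + (-0.09)·(1.7/5.8)·(-11.9 − (-5.9)) = -3.6 + (-0.026379)·(-6) = -3.4417.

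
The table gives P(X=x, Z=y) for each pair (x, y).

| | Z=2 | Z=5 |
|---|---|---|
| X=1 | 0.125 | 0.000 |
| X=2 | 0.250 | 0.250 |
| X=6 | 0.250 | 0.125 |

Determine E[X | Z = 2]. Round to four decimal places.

P(Z = 2) = 0.625.
Σ X·P over the event = 1·(0.125) + 2·(0.250) + 6·(0.250) = 2.125.
E[X | Z = 2] = (2.125) / (0.625) = 3.4000.

3.4000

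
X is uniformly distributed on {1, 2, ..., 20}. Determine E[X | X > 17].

Given X > 17, X is equally likely to be any of {18, 19, 20}.
E[X | X > 17] = (18 + 19 + 20) / 3 = 19.

19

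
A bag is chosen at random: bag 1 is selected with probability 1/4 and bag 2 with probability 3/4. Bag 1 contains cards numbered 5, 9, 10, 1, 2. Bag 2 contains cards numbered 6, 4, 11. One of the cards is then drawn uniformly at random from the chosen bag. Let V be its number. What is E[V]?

33/5

E[V | bag 1] = (5+9+10+1+2)/5 = 27/5.
E[V | bag 2] = (6+4+11)/3 = 7.
By the law of total expectation,
E[V] = (1/4)·(27/5) + (3/4)·(7) = 33/5.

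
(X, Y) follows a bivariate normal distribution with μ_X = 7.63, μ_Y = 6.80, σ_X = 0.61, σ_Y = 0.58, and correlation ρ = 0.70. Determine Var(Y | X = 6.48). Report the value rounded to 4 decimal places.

The conditional variance in a bivariate normal is σ_Y²(1 − ρ²), independent of x.
Var(Y | X=6.48) = (0.58)²·(1 − (0.70)²) = 0.3364·0.51 = 0.1716.

0.1716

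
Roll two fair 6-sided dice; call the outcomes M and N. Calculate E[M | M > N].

P(M > N) = 5/12.
Summing M·P(x,y) over outcomes with M > N gives 35/18.
E[M | M > N] = (35/18) / (5/12) = 14/3.

14/3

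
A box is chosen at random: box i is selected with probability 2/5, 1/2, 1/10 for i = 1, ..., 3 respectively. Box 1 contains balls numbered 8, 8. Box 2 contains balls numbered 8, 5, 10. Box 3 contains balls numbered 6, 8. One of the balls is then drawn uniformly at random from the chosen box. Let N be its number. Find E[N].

116/15

E[N | box 1] = (8+8)/2 = 8.
E[N | box 2] = (8+5+10)/3 = 23/3.
E[N | box 3] = (6+8)/2 = 7.
By the law of total expectation,
E[N] = (2/5)·(8) + (1/2)·(23/3) + (1/10)·(7) = 116/15.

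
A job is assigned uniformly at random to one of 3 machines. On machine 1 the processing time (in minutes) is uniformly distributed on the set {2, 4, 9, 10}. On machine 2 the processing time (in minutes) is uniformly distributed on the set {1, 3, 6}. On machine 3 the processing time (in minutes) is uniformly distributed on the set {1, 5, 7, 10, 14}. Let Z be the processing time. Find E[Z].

E[Z | machine 1] = (2+4+9+10)/4 = 25/4.
E[Z | machine 2] = (1+3+6)/3 = 10/3.
E[Z | machine 3] = (1+5+7+10+14)/5 = 37/5.
E[Z] = (1/3)·(25/4) + (1/3)·(10/3) + (1/3)·(37/5) = 1019/180.

1019/180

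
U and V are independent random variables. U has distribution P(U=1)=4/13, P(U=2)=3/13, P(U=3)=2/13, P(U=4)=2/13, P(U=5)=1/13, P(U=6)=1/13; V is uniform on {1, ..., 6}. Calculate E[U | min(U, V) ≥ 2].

31/9

P(min(U, V) ≥ 2) = 15/26.
Summing U·P(x,y) over outcomes with min(U, V) ≥ 2 gives 155/78.
E[U | min(U, V) ≥ 2] = (155/78) / (15/26) = 31/9.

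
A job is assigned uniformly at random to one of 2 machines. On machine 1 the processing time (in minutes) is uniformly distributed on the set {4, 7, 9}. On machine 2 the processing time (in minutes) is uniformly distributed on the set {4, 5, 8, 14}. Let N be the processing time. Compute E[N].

173/24

E[N | machine 1] = (4+7+9)/3 = 20/3.
E[N | machine 2] = (4+5+8+14)/4 = 31/4.
E[N] = (1/2)·(20/3) + (1/2)·(31/4) = 173/24.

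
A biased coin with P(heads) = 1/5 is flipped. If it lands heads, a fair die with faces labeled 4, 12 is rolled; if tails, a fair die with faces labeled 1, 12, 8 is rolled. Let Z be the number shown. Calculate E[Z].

E[Z | heads] = (4+12)/2 = 8.
E[Z | tails] = (1+12+8)/3 = 7.
By the law of total expectation,
E[Z] = (1/5)·(8) + (4/5)·(7) = 36/5.

36/5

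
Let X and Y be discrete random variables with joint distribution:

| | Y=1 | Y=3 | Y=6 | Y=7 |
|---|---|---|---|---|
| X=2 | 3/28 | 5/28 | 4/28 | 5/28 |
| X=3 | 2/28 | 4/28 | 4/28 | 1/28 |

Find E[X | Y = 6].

5/2

P(Y = 6) = 2/7.
Summing X·P(X=x,Y=y) over the conditioning event gives 5/7.
E[X | Y = 6] = (5/7) / (2/7) = 5/2.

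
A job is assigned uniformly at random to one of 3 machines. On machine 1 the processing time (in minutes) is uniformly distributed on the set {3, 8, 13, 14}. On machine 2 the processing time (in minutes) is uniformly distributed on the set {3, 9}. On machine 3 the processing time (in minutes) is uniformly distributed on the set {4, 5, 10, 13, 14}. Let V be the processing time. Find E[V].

247/30

E[V | machine 1] = (3+8+13+14)/4 = 19/2.
E[V | machine 2] = (3+9)/2 = 6.
E[V | machine 3] = (4+5+10+13+14)/5 = 46/5.
By the law of total expectation,
E[V] = (1/3)·(19/2) + (1/3)·(6) + (1/3)·(46/5) = 247/30.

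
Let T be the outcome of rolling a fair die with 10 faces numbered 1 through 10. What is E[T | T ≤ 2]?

Given T ≤ 2, T is equally likely to be any of {1, 2}.
E[T | T ≤ 2] = (1 + 2) / 2 = 3/2.

3/2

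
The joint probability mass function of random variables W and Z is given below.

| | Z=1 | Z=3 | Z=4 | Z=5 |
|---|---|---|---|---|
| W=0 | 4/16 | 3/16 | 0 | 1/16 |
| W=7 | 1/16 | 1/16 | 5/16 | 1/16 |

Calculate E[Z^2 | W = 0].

7

P(W = 0) = 1/2.
Σ Z^2·P over the event = 1·(4/16) + 9·(3/16) + 25·(1/16) = 7/2.
E[Z^2 | W = 0] = (7/2) / (1/2) = 7.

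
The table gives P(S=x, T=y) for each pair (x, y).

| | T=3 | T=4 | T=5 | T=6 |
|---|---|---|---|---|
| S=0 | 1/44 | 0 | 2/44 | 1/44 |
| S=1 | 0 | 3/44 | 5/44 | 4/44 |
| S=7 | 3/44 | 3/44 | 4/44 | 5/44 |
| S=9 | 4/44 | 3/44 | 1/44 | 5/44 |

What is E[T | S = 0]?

P(S = 0) = 1/11.
Summing T·P(S=x,T=y) over the conditioning event gives 19/44.
E[T | S = 0] = (19/44) / (1/11) = 19/4.

19/4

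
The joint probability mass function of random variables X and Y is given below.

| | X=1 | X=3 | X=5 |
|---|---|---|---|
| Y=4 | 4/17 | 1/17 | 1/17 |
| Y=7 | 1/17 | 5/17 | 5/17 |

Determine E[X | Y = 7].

P(Y = 7) = 11/17.
Σ X·P over the event = 1·(1/17) + 3·(5/17) + 5·(5/17) = 41/17.
E[X | Y = 7] = (41/17) / (11/17) = 41/11.

41/11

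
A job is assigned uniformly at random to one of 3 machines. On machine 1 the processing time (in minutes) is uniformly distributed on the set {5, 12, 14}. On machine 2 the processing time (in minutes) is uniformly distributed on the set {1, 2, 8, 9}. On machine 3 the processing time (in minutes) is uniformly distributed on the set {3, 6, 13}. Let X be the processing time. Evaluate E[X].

E[X | machine 1] = (5+12+14)/3 = 31/3.
E[X | machine 2] = (1+2+8+9)/4 = 5.
E[X | machine 3] = (3+6+13)/3 = 22/3.
By the law of total expectation,
E[X] = (1/3)·(31/3) + (1/3)·(5) + (1/3)·(22/3) = 68/9.

68/9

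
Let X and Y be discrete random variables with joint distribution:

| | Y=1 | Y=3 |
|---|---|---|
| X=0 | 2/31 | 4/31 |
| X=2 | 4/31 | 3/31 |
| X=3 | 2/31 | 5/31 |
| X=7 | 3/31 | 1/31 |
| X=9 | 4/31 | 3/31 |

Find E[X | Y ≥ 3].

P(Y ≥ 3) = 16/31.
Σ X·P over the event = 0·(4/31) + 2·(3/31) + 3·(5/31) + 7·(1/31) + 9·(3/31) = 55/31.
E[X | Y ≥ 3] = (55/31) / (16/31) = 55/16.

55/16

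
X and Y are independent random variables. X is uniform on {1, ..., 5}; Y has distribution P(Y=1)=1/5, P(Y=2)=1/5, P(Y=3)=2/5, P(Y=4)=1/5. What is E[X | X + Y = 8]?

P(X + Y = 8) = 3/25.
Summing X·P(x,y) over outcomes with X + Y = 8 gives 14/25.
E[X | X + Y = 8] = (14/25) / (3/25) = 14/3.

14/3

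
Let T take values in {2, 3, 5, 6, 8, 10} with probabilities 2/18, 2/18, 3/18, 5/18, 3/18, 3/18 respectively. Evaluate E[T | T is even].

P(T is even) = 13/18.
Σ over the event: 2·1/9 + 6·5/18 + 8·1/6 + 10·1/6 = 44/9.
E[T | T is even] = (44/9) / (13/18) = 88/13.

88/13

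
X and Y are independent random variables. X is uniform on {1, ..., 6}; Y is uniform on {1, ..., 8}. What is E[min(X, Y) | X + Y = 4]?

Outcomes with X + Y = 4: (1,3), (2,2), (3,1), each with probability 1/48.
E[min(X, Y) | X + Y = 4] = (1 + 2 + 1) / 3 = 4/3.

4/3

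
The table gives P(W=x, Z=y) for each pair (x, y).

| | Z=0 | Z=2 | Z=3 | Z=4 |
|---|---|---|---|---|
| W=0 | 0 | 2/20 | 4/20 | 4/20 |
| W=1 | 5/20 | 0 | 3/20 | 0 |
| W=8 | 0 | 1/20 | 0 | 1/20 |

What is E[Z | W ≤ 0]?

16/5

P(W ≤ 0) = 1/2.
Σ Z·P over the event = 2·(2/20) + 3·(4/20) + 4·(4/20) = 8/5.
E[Z | W ≤ 0] = (8/5) / (1/2) = 16/5.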